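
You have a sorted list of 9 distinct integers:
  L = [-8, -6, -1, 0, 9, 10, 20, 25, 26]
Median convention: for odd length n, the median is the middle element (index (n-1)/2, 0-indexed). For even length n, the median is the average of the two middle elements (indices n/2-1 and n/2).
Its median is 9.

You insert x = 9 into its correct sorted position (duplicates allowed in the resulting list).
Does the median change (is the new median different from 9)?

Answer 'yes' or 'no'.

Old median = 9
Insert x = 9
New median = 9
Changed? no

Answer: no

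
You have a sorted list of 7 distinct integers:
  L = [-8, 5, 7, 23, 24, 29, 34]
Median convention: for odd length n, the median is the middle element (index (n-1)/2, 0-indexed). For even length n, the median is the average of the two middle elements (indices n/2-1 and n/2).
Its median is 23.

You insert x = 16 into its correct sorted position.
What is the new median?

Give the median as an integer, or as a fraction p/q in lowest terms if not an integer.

Answer: 39/2

Derivation:
Old list (sorted, length 7): [-8, 5, 7, 23, 24, 29, 34]
Old median = 23
Insert x = 16
Old length odd (7). Middle was index 3 = 23.
New length even (8). New median = avg of two middle elements.
x = 16: 3 elements are < x, 4 elements are > x.
New sorted list: [-8, 5, 7, 16, 23, 24, 29, 34]
New median = 39/2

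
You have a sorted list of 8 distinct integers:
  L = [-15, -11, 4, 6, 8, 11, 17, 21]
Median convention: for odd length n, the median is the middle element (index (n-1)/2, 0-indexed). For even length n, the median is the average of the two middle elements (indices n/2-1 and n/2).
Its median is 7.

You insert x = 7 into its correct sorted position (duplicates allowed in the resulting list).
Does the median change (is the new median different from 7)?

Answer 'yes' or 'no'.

Old median = 7
Insert x = 7
New median = 7
Changed? no

Answer: no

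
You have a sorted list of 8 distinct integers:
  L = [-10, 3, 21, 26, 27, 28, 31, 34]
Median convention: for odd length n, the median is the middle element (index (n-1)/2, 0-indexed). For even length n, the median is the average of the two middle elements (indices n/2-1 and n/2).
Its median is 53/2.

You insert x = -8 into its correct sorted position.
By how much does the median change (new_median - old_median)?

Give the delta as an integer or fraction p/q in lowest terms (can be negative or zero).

Old median = 53/2
After inserting x = -8: new sorted = [-10, -8, 3, 21, 26, 27, 28, 31, 34]
New median = 26
Delta = 26 - 53/2 = -1/2

Answer: -1/2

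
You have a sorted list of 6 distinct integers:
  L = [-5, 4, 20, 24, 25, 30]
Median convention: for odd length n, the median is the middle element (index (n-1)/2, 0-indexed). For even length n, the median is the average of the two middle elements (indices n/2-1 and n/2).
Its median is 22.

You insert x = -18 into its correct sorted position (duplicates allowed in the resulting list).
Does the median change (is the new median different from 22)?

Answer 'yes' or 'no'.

Old median = 22
Insert x = -18
New median = 20
Changed? yes

Answer: yes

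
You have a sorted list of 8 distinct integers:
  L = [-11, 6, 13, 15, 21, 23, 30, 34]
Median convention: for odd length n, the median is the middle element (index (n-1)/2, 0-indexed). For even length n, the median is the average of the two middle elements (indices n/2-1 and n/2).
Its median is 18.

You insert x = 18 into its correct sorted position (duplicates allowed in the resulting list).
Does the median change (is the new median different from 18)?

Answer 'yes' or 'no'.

Old median = 18
Insert x = 18
New median = 18
Changed? no

Answer: no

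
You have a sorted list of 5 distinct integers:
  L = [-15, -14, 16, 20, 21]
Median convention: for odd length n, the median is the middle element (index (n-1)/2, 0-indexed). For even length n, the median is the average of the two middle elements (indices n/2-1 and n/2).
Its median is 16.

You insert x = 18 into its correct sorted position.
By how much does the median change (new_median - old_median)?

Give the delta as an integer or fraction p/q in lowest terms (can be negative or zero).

Answer: 1

Derivation:
Old median = 16
After inserting x = 18: new sorted = [-15, -14, 16, 18, 20, 21]
New median = 17
Delta = 17 - 16 = 1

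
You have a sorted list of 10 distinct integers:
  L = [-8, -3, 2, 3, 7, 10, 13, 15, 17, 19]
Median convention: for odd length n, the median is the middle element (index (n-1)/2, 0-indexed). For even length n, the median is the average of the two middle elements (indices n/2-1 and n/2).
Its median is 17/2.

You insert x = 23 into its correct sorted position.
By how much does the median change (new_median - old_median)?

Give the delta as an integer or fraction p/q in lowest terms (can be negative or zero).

Answer: 3/2

Derivation:
Old median = 17/2
After inserting x = 23: new sorted = [-8, -3, 2, 3, 7, 10, 13, 15, 17, 19, 23]
New median = 10
Delta = 10 - 17/2 = 3/2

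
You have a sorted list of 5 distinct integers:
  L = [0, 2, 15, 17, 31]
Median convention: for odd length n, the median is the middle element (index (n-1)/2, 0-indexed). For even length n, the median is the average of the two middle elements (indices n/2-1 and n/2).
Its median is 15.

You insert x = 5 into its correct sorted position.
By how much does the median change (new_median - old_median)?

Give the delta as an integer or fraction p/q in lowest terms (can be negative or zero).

Old median = 15
After inserting x = 5: new sorted = [0, 2, 5, 15, 17, 31]
New median = 10
Delta = 10 - 15 = -5

Answer: -5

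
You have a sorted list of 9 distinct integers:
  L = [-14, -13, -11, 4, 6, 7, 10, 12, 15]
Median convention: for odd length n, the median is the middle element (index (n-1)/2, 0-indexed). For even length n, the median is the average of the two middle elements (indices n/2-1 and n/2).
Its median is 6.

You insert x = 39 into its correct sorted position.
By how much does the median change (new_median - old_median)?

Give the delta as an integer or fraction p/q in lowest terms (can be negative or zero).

Answer: 1/2

Derivation:
Old median = 6
After inserting x = 39: new sorted = [-14, -13, -11, 4, 6, 7, 10, 12, 15, 39]
New median = 13/2
Delta = 13/2 - 6 = 1/2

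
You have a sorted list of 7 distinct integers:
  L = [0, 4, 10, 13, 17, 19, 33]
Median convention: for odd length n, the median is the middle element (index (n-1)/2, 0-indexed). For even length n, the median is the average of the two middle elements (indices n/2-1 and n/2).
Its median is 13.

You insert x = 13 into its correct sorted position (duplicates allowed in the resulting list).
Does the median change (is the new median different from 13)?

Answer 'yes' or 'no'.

Answer: no

Derivation:
Old median = 13
Insert x = 13
New median = 13
Changed? no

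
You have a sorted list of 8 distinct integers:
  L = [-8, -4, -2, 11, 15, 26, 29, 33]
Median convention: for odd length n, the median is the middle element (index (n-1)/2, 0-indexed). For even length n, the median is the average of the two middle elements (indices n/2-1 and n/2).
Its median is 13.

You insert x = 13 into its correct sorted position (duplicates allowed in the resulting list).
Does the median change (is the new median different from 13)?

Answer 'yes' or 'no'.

Answer: no

Derivation:
Old median = 13
Insert x = 13
New median = 13
Changed? no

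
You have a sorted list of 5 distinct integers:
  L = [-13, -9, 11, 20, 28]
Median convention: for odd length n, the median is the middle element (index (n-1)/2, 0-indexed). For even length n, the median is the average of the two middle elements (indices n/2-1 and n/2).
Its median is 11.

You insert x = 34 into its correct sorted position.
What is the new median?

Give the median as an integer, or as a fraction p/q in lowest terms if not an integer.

Answer: 31/2

Derivation:
Old list (sorted, length 5): [-13, -9, 11, 20, 28]
Old median = 11
Insert x = 34
Old length odd (5). Middle was index 2 = 11.
New length even (6). New median = avg of two middle elements.
x = 34: 5 elements are < x, 0 elements are > x.
New sorted list: [-13, -9, 11, 20, 28, 34]
New median = 31/2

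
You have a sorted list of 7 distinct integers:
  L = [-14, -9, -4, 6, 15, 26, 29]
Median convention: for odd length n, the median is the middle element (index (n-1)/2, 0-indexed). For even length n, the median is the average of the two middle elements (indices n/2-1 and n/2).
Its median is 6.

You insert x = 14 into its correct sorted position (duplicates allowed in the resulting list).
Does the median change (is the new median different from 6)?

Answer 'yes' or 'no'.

Answer: yes

Derivation:
Old median = 6
Insert x = 14
New median = 10
Changed? yes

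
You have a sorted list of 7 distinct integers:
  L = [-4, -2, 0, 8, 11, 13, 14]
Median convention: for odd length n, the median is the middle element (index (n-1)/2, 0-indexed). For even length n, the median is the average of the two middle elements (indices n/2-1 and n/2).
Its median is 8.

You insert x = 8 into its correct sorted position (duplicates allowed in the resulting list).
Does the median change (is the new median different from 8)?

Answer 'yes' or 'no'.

Answer: no

Derivation:
Old median = 8
Insert x = 8
New median = 8
Changed? no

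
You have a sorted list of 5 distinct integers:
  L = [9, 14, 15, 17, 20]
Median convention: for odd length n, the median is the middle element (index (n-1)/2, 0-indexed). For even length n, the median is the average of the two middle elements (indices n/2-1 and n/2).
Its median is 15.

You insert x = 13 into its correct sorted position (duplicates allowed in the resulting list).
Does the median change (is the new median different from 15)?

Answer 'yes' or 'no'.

Answer: yes

Derivation:
Old median = 15
Insert x = 13
New median = 29/2
Changed? yes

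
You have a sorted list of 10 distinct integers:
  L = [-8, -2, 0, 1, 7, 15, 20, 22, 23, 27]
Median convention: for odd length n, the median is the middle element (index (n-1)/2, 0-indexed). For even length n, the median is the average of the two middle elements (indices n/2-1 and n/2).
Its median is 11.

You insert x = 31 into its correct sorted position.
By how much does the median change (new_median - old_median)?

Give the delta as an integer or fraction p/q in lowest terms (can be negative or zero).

Answer: 4

Derivation:
Old median = 11
After inserting x = 31: new sorted = [-8, -2, 0, 1, 7, 15, 20, 22, 23, 27, 31]
New median = 15
Delta = 15 - 11 = 4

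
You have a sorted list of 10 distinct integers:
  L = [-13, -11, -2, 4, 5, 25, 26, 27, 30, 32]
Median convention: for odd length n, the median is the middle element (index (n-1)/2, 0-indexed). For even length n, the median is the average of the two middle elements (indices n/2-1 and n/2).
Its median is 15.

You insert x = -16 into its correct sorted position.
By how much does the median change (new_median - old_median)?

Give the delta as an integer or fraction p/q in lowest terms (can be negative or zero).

Old median = 15
After inserting x = -16: new sorted = [-16, -13, -11, -2, 4, 5, 25, 26, 27, 30, 32]
New median = 5
Delta = 5 - 15 = -10

Answer: -10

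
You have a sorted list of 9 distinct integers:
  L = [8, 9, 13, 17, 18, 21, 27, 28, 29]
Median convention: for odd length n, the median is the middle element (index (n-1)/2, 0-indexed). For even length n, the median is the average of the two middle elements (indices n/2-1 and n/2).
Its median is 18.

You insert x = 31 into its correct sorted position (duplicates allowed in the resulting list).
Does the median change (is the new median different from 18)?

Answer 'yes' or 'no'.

Old median = 18
Insert x = 31
New median = 39/2
Changed? yes

Answer: yes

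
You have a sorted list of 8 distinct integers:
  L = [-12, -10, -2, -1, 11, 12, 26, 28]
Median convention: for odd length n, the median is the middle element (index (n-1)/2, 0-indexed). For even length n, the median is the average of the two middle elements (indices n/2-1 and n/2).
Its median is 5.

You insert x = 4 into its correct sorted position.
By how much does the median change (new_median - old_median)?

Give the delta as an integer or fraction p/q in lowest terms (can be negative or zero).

Old median = 5
After inserting x = 4: new sorted = [-12, -10, -2, -1, 4, 11, 12, 26, 28]
New median = 4
Delta = 4 - 5 = -1

Answer: -1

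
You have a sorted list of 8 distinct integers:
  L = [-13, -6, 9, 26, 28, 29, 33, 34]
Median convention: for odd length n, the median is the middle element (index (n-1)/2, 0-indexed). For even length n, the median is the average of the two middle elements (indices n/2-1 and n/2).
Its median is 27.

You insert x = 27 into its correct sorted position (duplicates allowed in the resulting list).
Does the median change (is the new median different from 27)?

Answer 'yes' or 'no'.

Answer: no

Derivation:
Old median = 27
Insert x = 27
New median = 27
Changed? no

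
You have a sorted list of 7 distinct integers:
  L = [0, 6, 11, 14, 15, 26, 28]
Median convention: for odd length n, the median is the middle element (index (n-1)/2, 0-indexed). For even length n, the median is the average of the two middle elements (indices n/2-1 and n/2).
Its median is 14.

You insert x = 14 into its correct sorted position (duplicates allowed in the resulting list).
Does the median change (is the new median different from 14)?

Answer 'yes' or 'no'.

Answer: no

Derivation:
Old median = 14
Insert x = 14
New median = 14
Changed? no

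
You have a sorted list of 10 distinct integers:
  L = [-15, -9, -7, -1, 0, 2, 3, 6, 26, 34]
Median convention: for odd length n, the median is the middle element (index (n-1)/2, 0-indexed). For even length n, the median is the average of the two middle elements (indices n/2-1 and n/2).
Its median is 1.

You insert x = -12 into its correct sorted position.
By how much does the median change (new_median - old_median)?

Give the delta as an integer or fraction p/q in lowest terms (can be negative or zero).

Answer: -1

Derivation:
Old median = 1
After inserting x = -12: new sorted = [-15, -12, -9, -7, -1, 0, 2, 3, 6, 26, 34]
New median = 0
Delta = 0 - 1 = -1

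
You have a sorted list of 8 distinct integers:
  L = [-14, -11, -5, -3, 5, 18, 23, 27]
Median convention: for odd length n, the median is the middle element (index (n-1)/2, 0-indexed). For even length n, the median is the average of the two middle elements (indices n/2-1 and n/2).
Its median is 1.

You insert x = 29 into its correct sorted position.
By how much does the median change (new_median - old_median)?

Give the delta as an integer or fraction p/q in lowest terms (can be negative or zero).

Answer: 4

Derivation:
Old median = 1
After inserting x = 29: new sorted = [-14, -11, -5, -3, 5, 18, 23, 27, 29]
New median = 5
Delta = 5 - 1 = 4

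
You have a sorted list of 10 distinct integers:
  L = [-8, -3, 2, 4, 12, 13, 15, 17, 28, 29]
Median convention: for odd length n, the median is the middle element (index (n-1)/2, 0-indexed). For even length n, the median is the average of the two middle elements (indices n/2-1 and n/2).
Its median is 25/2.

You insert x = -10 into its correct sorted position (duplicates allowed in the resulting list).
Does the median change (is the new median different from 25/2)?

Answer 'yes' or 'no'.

Old median = 25/2
Insert x = -10
New median = 12
Changed? yes

Answer: yes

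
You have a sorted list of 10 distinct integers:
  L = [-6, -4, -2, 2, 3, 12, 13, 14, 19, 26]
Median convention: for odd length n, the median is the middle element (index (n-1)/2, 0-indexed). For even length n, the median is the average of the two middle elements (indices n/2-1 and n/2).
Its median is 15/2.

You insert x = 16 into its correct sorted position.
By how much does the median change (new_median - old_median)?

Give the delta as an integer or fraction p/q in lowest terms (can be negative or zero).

Old median = 15/2
After inserting x = 16: new sorted = [-6, -4, -2, 2, 3, 12, 13, 14, 16, 19, 26]
New median = 12
Delta = 12 - 15/2 = 9/2

Answer: 9/2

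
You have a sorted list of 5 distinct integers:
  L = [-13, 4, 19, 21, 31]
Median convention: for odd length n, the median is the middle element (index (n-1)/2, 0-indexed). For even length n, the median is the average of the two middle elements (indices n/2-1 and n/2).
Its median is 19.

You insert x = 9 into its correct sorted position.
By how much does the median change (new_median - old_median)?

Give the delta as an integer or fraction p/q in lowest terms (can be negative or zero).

Answer: -5

Derivation:
Old median = 19
After inserting x = 9: new sorted = [-13, 4, 9, 19, 21, 31]
New median = 14
Delta = 14 - 19 = -5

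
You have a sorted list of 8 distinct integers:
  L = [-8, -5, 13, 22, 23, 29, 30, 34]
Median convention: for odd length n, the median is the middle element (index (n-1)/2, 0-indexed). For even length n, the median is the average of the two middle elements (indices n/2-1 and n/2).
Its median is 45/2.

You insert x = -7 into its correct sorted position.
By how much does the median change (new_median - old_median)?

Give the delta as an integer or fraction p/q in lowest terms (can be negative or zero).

Old median = 45/2
After inserting x = -7: new sorted = [-8, -7, -5, 13, 22, 23, 29, 30, 34]
New median = 22
Delta = 22 - 45/2 = -1/2

Answer: -1/2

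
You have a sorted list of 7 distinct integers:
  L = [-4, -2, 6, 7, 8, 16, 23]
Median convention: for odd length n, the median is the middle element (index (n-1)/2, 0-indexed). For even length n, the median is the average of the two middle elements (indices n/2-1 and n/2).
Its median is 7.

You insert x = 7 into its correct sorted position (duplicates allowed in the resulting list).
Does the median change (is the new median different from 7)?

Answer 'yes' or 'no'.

Old median = 7
Insert x = 7
New median = 7
Changed? no

Answer: no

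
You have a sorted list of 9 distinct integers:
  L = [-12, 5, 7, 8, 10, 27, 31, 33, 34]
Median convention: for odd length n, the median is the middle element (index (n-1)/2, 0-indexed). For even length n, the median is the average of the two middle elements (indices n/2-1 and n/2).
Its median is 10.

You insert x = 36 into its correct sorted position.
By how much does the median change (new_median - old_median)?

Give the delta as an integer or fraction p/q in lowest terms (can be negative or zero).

Old median = 10
After inserting x = 36: new sorted = [-12, 5, 7, 8, 10, 27, 31, 33, 34, 36]
New median = 37/2
Delta = 37/2 - 10 = 17/2

Answer: 17/2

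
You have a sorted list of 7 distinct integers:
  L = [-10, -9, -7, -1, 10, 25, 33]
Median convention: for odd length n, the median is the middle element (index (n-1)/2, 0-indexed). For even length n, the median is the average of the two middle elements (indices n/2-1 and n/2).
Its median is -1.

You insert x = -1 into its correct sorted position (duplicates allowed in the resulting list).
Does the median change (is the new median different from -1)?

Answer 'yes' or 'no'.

Old median = -1
Insert x = -1
New median = -1
Changed? no

Answer: no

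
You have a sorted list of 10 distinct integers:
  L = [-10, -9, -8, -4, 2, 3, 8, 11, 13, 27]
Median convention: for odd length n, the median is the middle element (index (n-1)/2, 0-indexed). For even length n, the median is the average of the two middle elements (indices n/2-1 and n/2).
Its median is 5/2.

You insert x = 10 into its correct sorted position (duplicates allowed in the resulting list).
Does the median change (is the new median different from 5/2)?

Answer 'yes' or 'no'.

Old median = 5/2
Insert x = 10
New median = 3
Changed? yes

Answer: yes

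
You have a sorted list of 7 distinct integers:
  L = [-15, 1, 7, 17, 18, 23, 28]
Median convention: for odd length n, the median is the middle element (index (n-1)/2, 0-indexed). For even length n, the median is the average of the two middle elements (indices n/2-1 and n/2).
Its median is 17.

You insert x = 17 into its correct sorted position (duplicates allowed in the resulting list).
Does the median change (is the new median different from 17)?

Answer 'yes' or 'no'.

Old median = 17
Insert x = 17
New median = 17
Changed? no

Answer: no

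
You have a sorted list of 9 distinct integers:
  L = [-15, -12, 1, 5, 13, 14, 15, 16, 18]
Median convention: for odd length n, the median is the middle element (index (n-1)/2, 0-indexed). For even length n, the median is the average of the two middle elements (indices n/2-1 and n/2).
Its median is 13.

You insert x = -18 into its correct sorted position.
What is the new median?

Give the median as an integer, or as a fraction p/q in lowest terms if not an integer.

Answer: 9

Derivation:
Old list (sorted, length 9): [-15, -12, 1, 5, 13, 14, 15, 16, 18]
Old median = 13
Insert x = -18
Old length odd (9). Middle was index 4 = 13.
New length even (10). New median = avg of two middle elements.
x = -18: 0 elements are < x, 9 elements are > x.
New sorted list: [-18, -15, -12, 1, 5, 13, 14, 15, 16, 18]
New median = 9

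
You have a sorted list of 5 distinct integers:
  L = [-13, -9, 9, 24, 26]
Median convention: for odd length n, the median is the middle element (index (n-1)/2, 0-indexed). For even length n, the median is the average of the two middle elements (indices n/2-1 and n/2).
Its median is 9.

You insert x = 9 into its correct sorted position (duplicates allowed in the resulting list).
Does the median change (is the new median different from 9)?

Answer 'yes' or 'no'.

Old median = 9
Insert x = 9
New median = 9
Changed? no

Answer: no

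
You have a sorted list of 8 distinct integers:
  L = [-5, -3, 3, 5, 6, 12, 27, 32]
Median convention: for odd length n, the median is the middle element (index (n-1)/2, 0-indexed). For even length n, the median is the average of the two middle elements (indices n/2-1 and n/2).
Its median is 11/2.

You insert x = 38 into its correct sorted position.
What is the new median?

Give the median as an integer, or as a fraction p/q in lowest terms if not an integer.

Answer: 6

Derivation:
Old list (sorted, length 8): [-5, -3, 3, 5, 6, 12, 27, 32]
Old median = 11/2
Insert x = 38
Old length even (8). Middle pair: indices 3,4 = 5,6.
New length odd (9). New median = single middle element.
x = 38: 8 elements are < x, 0 elements are > x.
New sorted list: [-5, -3, 3, 5, 6, 12, 27, 32, 38]
New median = 6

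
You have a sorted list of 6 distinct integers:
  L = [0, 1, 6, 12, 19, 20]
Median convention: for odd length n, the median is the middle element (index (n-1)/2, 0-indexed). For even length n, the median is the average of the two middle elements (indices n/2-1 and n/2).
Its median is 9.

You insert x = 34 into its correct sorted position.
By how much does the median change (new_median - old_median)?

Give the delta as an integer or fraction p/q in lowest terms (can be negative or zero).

Answer: 3

Derivation:
Old median = 9
After inserting x = 34: new sorted = [0, 1, 6, 12, 19, 20, 34]
New median = 12
Delta = 12 - 9 = 3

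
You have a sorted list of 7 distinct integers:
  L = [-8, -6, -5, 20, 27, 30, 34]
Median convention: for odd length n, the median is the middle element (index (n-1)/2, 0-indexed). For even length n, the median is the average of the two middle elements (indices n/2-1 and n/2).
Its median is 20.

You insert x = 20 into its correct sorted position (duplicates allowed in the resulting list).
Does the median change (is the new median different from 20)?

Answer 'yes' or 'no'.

Old median = 20
Insert x = 20
New median = 20
Changed? no

Answer: no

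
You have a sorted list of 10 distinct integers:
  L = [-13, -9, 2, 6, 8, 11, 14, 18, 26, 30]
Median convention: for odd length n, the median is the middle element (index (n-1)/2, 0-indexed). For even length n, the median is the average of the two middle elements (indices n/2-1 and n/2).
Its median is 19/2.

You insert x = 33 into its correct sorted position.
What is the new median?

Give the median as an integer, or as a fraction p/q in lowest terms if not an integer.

Old list (sorted, length 10): [-13, -9, 2, 6, 8, 11, 14, 18, 26, 30]
Old median = 19/2
Insert x = 33
Old length even (10). Middle pair: indices 4,5 = 8,11.
New length odd (11). New median = single middle element.
x = 33: 10 elements are < x, 0 elements are > x.
New sorted list: [-13, -9, 2, 6, 8, 11, 14, 18, 26, 30, 33]
New median = 11

Answer: 11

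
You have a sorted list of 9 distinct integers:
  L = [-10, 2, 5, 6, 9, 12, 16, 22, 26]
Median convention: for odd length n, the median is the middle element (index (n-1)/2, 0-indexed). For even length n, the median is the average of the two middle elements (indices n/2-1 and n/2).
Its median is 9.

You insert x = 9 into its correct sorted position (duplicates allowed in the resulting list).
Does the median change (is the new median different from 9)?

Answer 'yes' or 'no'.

Answer: no

Derivation:
Old median = 9
Insert x = 9
New median = 9
Changed? no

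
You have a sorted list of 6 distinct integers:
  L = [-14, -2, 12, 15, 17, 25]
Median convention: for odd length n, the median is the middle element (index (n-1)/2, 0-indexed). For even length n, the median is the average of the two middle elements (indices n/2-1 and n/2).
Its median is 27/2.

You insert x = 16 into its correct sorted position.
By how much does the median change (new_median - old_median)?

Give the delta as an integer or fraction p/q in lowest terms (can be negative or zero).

Answer: 3/2

Derivation:
Old median = 27/2
After inserting x = 16: new sorted = [-14, -2, 12, 15, 16, 17, 25]
New median = 15
Delta = 15 - 27/2 = 3/2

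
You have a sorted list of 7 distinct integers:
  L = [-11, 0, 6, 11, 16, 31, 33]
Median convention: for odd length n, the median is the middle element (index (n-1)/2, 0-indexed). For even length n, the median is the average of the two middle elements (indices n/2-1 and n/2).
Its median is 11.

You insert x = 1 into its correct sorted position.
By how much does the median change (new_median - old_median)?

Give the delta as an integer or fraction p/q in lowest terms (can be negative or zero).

Answer: -5/2

Derivation:
Old median = 11
After inserting x = 1: new sorted = [-11, 0, 1, 6, 11, 16, 31, 33]
New median = 17/2
Delta = 17/2 - 11 = -5/2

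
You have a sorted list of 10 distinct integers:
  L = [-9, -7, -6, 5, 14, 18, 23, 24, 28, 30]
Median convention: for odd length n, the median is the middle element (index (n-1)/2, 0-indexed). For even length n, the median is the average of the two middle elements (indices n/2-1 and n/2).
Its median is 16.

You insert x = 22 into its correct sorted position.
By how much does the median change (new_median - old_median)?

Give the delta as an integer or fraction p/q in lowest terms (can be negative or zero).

Answer: 2

Derivation:
Old median = 16
After inserting x = 22: new sorted = [-9, -7, -6, 5, 14, 18, 22, 23, 24, 28, 30]
New median = 18
Delta = 18 - 16 = 2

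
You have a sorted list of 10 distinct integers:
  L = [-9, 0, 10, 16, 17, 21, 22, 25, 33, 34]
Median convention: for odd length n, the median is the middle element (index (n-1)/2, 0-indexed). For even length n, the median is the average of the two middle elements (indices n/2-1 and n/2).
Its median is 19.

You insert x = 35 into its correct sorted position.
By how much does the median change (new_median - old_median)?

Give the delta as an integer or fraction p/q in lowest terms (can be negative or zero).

Old median = 19
After inserting x = 35: new sorted = [-9, 0, 10, 16, 17, 21, 22, 25, 33, 34, 35]
New median = 21
Delta = 21 - 19 = 2

Answer: 2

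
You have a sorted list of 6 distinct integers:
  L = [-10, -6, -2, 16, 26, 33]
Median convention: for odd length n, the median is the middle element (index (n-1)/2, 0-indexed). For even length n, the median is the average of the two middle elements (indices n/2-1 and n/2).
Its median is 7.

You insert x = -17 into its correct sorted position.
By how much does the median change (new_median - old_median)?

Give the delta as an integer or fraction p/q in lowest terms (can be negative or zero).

Old median = 7
After inserting x = -17: new sorted = [-17, -10, -6, -2, 16, 26, 33]
New median = -2
Delta = -2 - 7 = -9

Answer: -9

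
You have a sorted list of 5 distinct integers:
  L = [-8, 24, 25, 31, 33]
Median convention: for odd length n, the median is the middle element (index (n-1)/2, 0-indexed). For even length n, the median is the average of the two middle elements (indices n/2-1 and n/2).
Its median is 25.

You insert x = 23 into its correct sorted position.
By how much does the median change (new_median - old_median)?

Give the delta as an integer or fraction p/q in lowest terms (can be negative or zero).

Old median = 25
After inserting x = 23: new sorted = [-8, 23, 24, 25, 31, 33]
New median = 49/2
Delta = 49/2 - 25 = -1/2

Answer: -1/2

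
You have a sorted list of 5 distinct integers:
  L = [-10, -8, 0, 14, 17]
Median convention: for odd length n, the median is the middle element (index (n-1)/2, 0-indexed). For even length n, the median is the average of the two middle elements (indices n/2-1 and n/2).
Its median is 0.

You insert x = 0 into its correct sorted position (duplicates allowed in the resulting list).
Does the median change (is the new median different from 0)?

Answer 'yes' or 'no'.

Answer: no

Derivation:
Old median = 0
Insert x = 0
New median = 0
Changed? no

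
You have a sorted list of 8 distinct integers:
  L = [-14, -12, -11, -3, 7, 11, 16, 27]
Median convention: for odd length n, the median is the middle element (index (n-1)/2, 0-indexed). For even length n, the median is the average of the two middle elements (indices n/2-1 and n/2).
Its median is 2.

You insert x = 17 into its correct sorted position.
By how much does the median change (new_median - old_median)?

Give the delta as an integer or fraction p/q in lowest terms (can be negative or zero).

Answer: 5

Derivation:
Old median = 2
After inserting x = 17: new sorted = [-14, -12, -11, -3, 7, 11, 16, 17, 27]
New median = 7
Delta = 7 - 2 = 5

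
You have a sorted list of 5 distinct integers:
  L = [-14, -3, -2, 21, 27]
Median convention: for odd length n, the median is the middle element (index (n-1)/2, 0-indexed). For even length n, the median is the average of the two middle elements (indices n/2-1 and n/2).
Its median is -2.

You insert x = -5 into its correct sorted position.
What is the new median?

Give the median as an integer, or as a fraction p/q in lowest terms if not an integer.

Old list (sorted, length 5): [-14, -3, -2, 21, 27]
Old median = -2
Insert x = -5
Old length odd (5). Middle was index 2 = -2.
New length even (6). New median = avg of two middle elements.
x = -5: 1 elements are < x, 4 elements are > x.
New sorted list: [-14, -5, -3, -2, 21, 27]
New median = -5/2

Answer: -5/2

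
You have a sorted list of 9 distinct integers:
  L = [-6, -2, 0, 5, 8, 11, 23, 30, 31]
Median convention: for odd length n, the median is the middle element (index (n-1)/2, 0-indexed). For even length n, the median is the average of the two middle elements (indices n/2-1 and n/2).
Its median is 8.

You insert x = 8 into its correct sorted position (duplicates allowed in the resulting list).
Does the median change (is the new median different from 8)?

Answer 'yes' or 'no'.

Answer: no

Derivation:
Old median = 8
Insert x = 8
New median = 8
Changed? no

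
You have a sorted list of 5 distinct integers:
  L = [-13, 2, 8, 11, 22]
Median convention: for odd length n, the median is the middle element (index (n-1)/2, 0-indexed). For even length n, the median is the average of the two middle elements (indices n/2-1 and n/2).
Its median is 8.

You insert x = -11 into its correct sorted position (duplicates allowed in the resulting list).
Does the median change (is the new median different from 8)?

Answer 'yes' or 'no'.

Answer: yes

Derivation:
Old median = 8
Insert x = -11
New median = 5
Changed? yes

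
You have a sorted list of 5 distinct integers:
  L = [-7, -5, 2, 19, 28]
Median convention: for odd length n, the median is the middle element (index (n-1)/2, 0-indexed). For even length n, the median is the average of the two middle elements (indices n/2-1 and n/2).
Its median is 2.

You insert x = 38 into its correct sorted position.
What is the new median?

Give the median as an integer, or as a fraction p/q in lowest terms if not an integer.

Old list (sorted, length 5): [-7, -5, 2, 19, 28]
Old median = 2
Insert x = 38
Old length odd (5). Middle was index 2 = 2.
New length even (6). New median = avg of two middle elements.
x = 38: 5 elements are < x, 0 elements are > x.
New sorted list: [-7, -5, 2, 19, 28, 38]
New median = 21/2

Answer: 21/2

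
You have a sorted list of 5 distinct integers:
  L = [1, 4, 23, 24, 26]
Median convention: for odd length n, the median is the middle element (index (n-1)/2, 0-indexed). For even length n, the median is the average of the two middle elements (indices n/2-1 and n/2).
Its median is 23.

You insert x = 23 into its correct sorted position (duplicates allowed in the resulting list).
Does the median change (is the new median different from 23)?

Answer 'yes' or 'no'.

Answer: no

Derivation:
Old median = 23
Insert x = 23
New median = 23
Changed? no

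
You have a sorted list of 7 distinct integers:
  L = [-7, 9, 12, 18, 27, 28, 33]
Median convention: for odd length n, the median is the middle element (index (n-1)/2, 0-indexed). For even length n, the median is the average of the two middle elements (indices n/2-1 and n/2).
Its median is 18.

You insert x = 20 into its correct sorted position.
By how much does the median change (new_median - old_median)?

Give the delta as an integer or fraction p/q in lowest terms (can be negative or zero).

Answer: 1

Derivation:
Old median = 18
After inserting x = 20: new sorted = [-7, 9, 12, 18, 20, 27, 28, 33]
New median = 19
Delta = 19 - 18 = 1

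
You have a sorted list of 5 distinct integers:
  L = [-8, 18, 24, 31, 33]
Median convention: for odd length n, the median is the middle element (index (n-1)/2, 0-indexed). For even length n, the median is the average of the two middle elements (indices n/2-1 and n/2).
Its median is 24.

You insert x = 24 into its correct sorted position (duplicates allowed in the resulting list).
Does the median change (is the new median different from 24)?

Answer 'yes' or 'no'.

Answer: no

Derivation:
Old median = 24
Insert x = 24
New median = 24
Changed? no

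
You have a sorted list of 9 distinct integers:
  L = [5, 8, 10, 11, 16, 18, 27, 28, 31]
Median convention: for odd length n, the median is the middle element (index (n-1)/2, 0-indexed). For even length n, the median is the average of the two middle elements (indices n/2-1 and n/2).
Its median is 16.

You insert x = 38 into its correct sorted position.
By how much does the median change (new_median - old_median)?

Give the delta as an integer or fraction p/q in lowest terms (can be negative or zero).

Answer: 1

Derivation:
Old median = 16
After inserting x = 38: new sorted = [5, 8, 10, 11, 16, 18, 27, 28, 31, 38]
New median = 17
Delta = 17 - 16 = 1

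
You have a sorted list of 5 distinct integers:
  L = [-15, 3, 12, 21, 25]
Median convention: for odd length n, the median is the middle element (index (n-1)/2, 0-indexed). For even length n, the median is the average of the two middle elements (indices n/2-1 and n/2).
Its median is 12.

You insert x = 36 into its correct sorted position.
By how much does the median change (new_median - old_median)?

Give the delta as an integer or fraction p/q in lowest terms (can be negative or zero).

Answer: 9/2

Derivation:
Old median = 12
After inserting x = 36: new sorted = [-15, 3, 12, 21, 25, 36]
New median = 33/2
Delta = 33/2 - 12 = 9/2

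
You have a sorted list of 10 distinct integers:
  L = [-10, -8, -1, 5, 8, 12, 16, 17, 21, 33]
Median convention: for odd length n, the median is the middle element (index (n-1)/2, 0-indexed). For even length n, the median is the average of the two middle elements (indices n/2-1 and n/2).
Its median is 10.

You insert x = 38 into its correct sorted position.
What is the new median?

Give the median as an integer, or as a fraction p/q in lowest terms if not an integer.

Answer: 12

Derivation:
Old list (sorted, length 10): [-10, -8, -1, 5, 8, 12, 16, 17, 21, 33]
Old median = 10
Insert x = 38
Old length even (10). Middle pair: indices 4,5 = 8,12.
New length odd (11). New median = single middle element.
x = 38: 10 elements are < x, 0 elements are > x.
New sorted list: [-10, -8, -1, 5, 8, 12, 16, 17, 21, 33, 38]
New median = 12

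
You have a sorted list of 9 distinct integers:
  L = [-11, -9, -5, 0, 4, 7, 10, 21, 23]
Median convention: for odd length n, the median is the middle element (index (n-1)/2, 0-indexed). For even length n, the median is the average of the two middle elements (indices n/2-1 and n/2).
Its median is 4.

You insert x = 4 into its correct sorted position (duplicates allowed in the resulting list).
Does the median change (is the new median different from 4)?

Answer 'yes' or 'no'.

Answer: no

Derivation:
Old median = 4
Insert x = 4
New median = 4
Changed? no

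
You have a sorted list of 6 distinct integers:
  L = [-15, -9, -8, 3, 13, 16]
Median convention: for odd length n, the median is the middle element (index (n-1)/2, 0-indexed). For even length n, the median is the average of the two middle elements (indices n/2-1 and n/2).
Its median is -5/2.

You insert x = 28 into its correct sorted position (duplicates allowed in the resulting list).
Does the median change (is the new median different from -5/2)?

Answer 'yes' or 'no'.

Answer: yes

Derivation:
Old median = -5/2
Insert x = 28
New median = 3
Changed? yes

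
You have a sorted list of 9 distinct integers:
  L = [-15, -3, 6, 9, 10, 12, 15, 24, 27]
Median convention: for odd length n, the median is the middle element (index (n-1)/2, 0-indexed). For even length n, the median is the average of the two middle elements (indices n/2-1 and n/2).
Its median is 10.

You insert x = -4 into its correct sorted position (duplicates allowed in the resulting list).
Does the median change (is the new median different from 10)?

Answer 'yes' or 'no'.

Old median = 10
Insert x = -4
New median = 19/2
Changed? yes

Answer: yes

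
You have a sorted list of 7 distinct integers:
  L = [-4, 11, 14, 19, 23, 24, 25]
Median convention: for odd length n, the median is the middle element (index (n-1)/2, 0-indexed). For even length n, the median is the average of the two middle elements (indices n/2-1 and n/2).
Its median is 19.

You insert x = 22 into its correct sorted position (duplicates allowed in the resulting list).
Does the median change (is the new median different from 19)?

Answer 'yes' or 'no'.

Old median = 19
Insert x = 22
New median = 41/2
Changed? yes

Answer: yes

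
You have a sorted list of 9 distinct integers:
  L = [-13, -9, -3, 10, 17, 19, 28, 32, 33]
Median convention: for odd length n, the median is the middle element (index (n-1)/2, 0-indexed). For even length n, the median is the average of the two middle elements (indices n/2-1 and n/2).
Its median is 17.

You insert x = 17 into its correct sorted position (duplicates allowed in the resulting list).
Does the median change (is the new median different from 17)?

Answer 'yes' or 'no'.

Answer: no

Derivation:
Old median = 17
Insert x = 17
New median = 17
Changed? no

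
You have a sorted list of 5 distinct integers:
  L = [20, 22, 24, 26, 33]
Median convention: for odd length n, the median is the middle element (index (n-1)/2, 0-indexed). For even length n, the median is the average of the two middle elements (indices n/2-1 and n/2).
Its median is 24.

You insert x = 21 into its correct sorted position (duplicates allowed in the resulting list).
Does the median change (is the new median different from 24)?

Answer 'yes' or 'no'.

Answer: yes

Derivation:
Old median = 24
Insert x = 21
New median = 23
Changed? yes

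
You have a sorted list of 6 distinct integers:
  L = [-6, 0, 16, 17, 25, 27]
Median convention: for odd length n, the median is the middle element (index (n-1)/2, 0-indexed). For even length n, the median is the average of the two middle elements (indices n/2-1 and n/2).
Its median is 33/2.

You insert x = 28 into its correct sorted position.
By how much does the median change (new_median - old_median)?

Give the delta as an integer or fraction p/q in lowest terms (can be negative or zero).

Old median = 33/2
After inserting x = 28: new sorted = [-6, 0, 16, 17, 25, 27, 28]
New median = 17
Delta = 17 - 33/2 = 1/2

Answer: 1/2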